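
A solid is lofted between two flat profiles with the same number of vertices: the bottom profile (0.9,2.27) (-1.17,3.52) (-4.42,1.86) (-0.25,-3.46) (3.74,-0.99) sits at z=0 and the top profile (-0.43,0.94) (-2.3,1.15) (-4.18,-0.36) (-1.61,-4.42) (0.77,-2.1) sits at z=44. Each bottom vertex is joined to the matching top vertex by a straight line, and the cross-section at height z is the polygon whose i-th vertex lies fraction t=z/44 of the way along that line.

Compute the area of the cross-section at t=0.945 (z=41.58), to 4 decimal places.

Area at t=0.945: 16.5416

Cross-section at t=0.945: each vertex is (1-t)·p0[i] + t·p1[i].
  v1: (1-0.945)·(0.9,2.27) + 0.945·(-0.43,0.94) = (-0.3568,1.0131)
  v2: (1-0.945)·(-1.17,3.52) + 0.945·(-2.3,1.15) = (-2.2378,1.2804)
  v3: (1-0.945)·(-4.42,1.86) + 0.945·(-4.18,-0.36) = (-4.1932,-0.2379)
  v4: (1-0.945)·(-0.25,-3.46) + 0.945·(-1.61,-4.42) = (-1.5352,-4.3672)
  v5: (1-0.945)·(3.74,-0.99) + 0.945·(0.77,-2.1) = (0.9334,-2.0389)
Shoelace sum Σ(x_i·y_{i+1} − x_{i+1}·y_i):
  i=1: -0.3568·1.2804 − -2.2378·1.0131 = +1.8104 (running +1.8104)
  i=2: -2.2378·-0.2379 − -4.1932·1.2804 = +5.9011 (running +7.7115)
  i=3: -4.1932·-4.3672 − -1.5352·-0.2379 = +17.9473 (running +25.6589)
  i=4: -1.5352·-2.0389 − 0.9334·-4.3672 = +7.2063 (running +32.8652)
  i=5: 0.9334·1.0131 − -0.3568·-2.0389 = +0.2180 (running +33.0832)
Area = |Σ|/2 = |33.0832|/2 = 16.5416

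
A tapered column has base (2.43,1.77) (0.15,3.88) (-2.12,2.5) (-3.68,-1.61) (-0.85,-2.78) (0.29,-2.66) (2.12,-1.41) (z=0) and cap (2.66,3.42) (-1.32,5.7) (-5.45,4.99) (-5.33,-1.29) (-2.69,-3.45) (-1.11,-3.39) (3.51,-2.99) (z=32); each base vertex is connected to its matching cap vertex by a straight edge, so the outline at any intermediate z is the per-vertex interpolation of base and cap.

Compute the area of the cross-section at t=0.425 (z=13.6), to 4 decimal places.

Cross-section at t=0.425: each vertex is (1-t)·p0[i] + t·p1[i].
  v1: (1-0.425)·(2.43,1.77) + 0.425·(2.66,3.42) = (2.5278,2.4712)
  v2: (1-0.425)·(0.15,3.88) + 0.425·(-1.32,5.7) = (-0.4748,4.6535)
  v3: (1-0.425)·(-2.12,2.5) + 0.425·(-5.45,4.99) = (-3.5353,3.5583)
  v4: (1-0.425)·(-3.68,-1.61) + 0.425·(-5.33,-1.29) = (-4.3812,-1.4740)
  v5: (1-0.425)·(-0.85,-2.78) + 0.425·(-2.69,-3.45) = (-1.6320,-3.0648)
  v6: (1-0.425)·(0.29,-2.66) + 0.425·(-1.11,-3.39) = (-0.3050,-2.9703)
  v7: (1-0.425)·(2.12,-1.41) + 0.425·(3.51,-2.99) = (2.7107,-2.0815)
Shoelace sum Σ(x_i·y_{i+1} − x_{i+1}·y_i):
  i=1: 2.5278·4.6535 − -0.4748·2.4712 = +12.9361 (running +12.9361)
  i=2: -0.4748·3.5583 − -3.5353·4.6535 = +14.7620 (running +27.6981)
  i=3: -3.5353·-1.4740 − -4.3812·3.5583 = +20.8005 (running +48.4987)
  i=4: -4.3812·-3.0648 − -1.6320·-1.4740 = +11.0219 (running +59.5205)
  i=5: -1.6320·-2.9703 − -0.3050·-3.0648 = +3.9127 (running +63.4332)
  i=6: -0.3050·-2.0815 − 2.7107·-2.9703 = +8.6865 (running +72.1197)
  i=7: 2.7107·2.4712 − 2.5278·-2.0815 = +11.9605 (running +84.0801)
Area = |Σ|/2 = |84.0801|/2 = 42.0401

Area at t=0.425: 42.0401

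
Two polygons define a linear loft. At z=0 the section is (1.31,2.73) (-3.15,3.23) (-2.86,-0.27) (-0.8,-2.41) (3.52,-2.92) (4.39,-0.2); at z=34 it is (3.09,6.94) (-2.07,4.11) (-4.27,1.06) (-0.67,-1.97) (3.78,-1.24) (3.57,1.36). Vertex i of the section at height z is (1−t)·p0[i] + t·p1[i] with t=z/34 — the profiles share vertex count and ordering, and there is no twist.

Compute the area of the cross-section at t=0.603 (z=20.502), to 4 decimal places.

Area at t=0.603: 40.6325

Cross-section at t=0.603: each vertex is (1-t)·p0[i] + t·p1[i].
  v1: (1-0.603)·(1.31,2.73) + 0.603·(3.09,6.94) = (2.3833,5.2686)
  v2: (1-0.603)·(-3.15,3.23) + 0.603·(-2.07,4.11) = (-2.4988,3.7606)
  v3: (1-0.603)·(-2.86,-0.27) + 0.603·(-4.27,1.06) = (-3.7102,0.5320)
  v4: (1-0.603)·(-0.8,-2.41) + 0.603·(-0.67,-1.97) = (-0.7216,-2.1447)
  v5: (1-0.603)·(3.52,-2.92) + 0.603·(3.78,-1.24) = (3.6768,-1.9070)
  v6: (1-0.603)·(4.39,-0.2) + 0.603·(3.57,1.36) = (3.8955,0.7407)
Shoelace sum Σ(x_i·y_{i+1} − x_{i+1}·y_i):
  i=1: 2.3833·3.7606 − -2.4988·5.2686 = +22.1279 (running +22.1279)
  i=2: -2.4988·0.5320 − -3.7102·3.7606 = +12.6235 (running +34.7514)
  i=3: -3.7102·-2.1447 − -0.7216·0.5320 = +8.3411 (running +43.0926)
  i=4: -0.7216·-1.9070 − 3.6768·-2.1447 = +9.2616 (running +52.3542)
  i=5: 3.6768·0.7407 − 3.8955·-1.9070 = +10.1520 (running +62.5061)
  i=6: 3.8955·5.2686 − 2.3833·0.7407 = +18.7589 (running +81.2650)
Area = |Σ|/2 = |81.2650|/2 = 40.6325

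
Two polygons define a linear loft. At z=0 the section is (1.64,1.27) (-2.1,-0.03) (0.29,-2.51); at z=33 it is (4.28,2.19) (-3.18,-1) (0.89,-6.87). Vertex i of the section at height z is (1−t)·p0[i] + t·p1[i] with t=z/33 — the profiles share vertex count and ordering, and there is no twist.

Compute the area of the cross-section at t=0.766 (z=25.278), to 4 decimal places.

Cross-section at t=0.766: each vertex is (1-t)·p0[i] + t·p1[i].
  v1: (1-0.766)·(1.64,1.27) + 0.766·(4.28,2.19) = (3.6622,1.9747)
  v2: (1-0.766)·(-2.1,-0.03) + 0.766·(-3.18,-1) = (-2.9273,-0.7730)
  v3: (1-0.766)·(0.29,-2.51) + 0.766·(0.89,-6.87) = (0.7496,-5.8498)
Shoelace sum Σ(x_i·y_{i+1} − x_{i+1}·y_i):
  i=1: 3.6622·-0.7730 − -2.9273·1.9747 = +2.9496 (running +2.9496)
  i=2: -2.9273·-5.8498 − 0.7496·-0.7730 = +17.7033 (running +20.6529)
  i=3: 0.7496·1.9747 − 3.6622·-5.8498 = +22.9035 (running +43.5564)
Area = |Σ|/2 = |43.5564|/2 = 21.7782

Area at t=0.766: 21.7782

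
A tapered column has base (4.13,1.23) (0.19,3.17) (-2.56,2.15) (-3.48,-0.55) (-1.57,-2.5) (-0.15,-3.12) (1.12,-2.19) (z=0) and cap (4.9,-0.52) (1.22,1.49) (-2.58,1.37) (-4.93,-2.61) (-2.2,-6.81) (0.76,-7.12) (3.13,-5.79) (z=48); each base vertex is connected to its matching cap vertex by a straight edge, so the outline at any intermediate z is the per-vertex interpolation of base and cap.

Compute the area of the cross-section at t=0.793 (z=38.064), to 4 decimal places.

Cross-section at t=0.793: each vertex is (1-t)·p0[i] + t·p1[i].
  v1: (1-0.793)·(4.13,1.23) + 0.793·(4.9,-0.52) = (4.7406,-0.1578)
  v2: (1-0.793)·(0.19,3.17) + 0.793·(1.22,1.49) = (1.0068,1.8378)
  v3: (1-0.793)·(-2.56,2.15) + 0.793·(-2.58,1.37) = (-2.5759,1.5315)
  v4: (1-0.793)·(-3.48,-0.55) + 0.793·(-4.93,-2.61) = (-4.6298,-2.1836)
  v5: (1-0.793)·(-1.57,-2.5) + 0.793·(-2.2,-6.81) = (-2.0696,-5.9178)
  v6: (1-0.793)·(-0.15,-3.12) + 0.793·(0.76,-7.12) = (0.5716,-6.2920)
  v7: (1-0.793)·(1.12,-2.19) + 0.793·(3.13,-5.79) = (2.7139,-5.0448)
Shoelace sum Σ(x_i·y_{i+1} − x_{i+1}·y_i):
  i=1: 4.7406·1.8378 − 1.0068·-0.1578 = +8.8709 (running +8.8709)
  i=2: 1.0068·1.5315 − -2.5759·1.8378 = +6.2757 (running +15.1466)
  i=3: -2.5759·-2.1836 − -4.6298·1.5315 = +12.7150 (running +27.8616)
  i=4: -4.6298·-5.9178 − -2.0696·-2.1836 = +22.8795 (running +50.7412)
  i=5: -2.0696·-6.2920 − 0.5716·-5.9178 = +16.4047 (running +67.1458)
  i=6: 0.5716·-5.0448 − 2.7139·-6.2920 = +14.1923 (running +81.3381)
  i=7: 2.7139·-0.1578 − 4.7406·-5.0448 = +23.4873 (running +104.8254)
Area = |Σ|/2 = |104.8254|/2 = 52.4127

Area at t=0.793: 52.4127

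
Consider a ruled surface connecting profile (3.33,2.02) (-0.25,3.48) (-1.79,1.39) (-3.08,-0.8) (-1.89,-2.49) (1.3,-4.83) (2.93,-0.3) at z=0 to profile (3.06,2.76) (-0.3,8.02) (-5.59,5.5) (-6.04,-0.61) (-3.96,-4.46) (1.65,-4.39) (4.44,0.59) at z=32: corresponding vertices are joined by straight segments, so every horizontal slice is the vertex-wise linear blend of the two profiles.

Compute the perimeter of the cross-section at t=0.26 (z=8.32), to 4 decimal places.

Cross-section at t=0.26: each vertex is (1-t)·p0[i] + t·p1[i].
  v1: (1-0.26)·(3.33,2.02) + 0.26·(3.06,2.76) = (3.2598,2.2124)
  v2: (1-0.26)·(-0.25,3.48) + 0.26·(-0.3,8.02) = (-0.2630,4.6604)
  v3: (1-0.26)·(-1.79,1.39) + 0.26·(-5.59,5.5) = (-2.7780,2.4586)
  v4: (1-0.26)·(-3.08,-0.8) + 0.26·(-6.04,-0.61) = (-3.8496,-0.7506)
  v5: (1-0.26)·(-1.89,-2.49) + 0.26·(-3.96,-4.46) = (-2.4282,-3.0022)
  v6: (1-0.26)·(1.3,-4.83) + 0.26·(1.65,-4.39) = (1.3910,-4.7156)
  v7: (1-0.26)·(2.93,-0.3) + 0.26·(4.44,0.59) = (3.3226,-0.0686)
Perimeter = Σ |v_{i+1} − v_i|:
  edge 1→2: √(-3.5228² + 2.4480²) = 4.2899 (running 4.2899)
  edge 2→3: √(-2.5150² + -2.2018²) = 3.3426 (running 7.6325)
  edge 3→4: √(-1.0716² + -3.2092²) = 3.3834 (running 11.0159)
  edge 4→5: √(1.4214² + -2.2516²) = 2.6627 (running 13.6786)
  edge 5→6: √(3.8192² + -1.7134²) = 4.1859 (running 17.8645)
  edge 6→7: √(1.9316² + 4.6470²) = 5.0325 (running 22.8970)
  edge 7→1: √(-0.0628² + 2.2810²) = 2.2819 (running 25.1788)
Perimeter = 25.1788

Perimeter at t=0.26: 25.1788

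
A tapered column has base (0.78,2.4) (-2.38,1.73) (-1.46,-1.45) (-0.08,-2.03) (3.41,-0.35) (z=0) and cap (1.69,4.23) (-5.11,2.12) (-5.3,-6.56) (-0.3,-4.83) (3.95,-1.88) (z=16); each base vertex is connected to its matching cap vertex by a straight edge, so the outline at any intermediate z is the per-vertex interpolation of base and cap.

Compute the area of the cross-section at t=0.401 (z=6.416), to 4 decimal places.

Cross-section at t=0.401: each vertex is (1-t)·p0[i] + t·p1[i].
  v1: (1-0.401)·(0.78,2.4) + 0.401·(1.69,4.23) = (1.1449,3.1338)
  v2: (1-0.401)·(-2.38,1.73) + 0.401·(-5.11,2.12) = (-3.4747,1.8864)
  v3: (1-0.401)·(-1.46,-1.45) + 0.401·(-5.3,-6.56) = (-2.9998,-3.4991)
  v4: (1-0.401)·(-0.08,-2.03) + 0.401·(-0.3,-4.83) = (-0.1682,-3.1528)
  v5: (1-0.401)·(3.41,-0.35) + 0.401·(3.95,-1.88) = (3.6265,-0.9635)
Shoelace sum Σ(x_i·y_{i+1} − x_{i+1}·y_i):
  i=1: 1.1449·1.8864 − -3.4747·3.1338 = +13.0490 (running +13.0490)
  i=2: -3.4747·-3.4991 − -2.9998·1.8864 = +17.8173 (running +30.8663)
  i=3: -2.9998·-3.1528 − -0.1682·-3.4991 = +8.8693 (running +39.7356)
  i=4: -0.1682·-0.9635 − 3.6265·-3.1528 = +11.5958 (running +51.3314)
  i=5: 3.6265·3.1338 − 1.1449·-0.9635 = +12.4681 (running +63.7995)
Area = |Σ|/2 = |63.7995|/2 = 31.8998

Area at t=0.401: 31.8998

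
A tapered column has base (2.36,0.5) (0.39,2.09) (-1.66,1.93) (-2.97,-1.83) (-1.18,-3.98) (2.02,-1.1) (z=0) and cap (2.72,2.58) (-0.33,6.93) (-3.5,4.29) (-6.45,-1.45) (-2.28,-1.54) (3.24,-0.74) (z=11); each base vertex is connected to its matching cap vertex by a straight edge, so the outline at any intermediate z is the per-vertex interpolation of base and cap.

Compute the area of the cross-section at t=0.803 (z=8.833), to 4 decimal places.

Cross-section at t=0.803: each vertex is (1-t)·p0[i] + t·p1[i].
  v1: (1-0.803)·(2.36,0.5) + 0.803·(2.72,2.58) = (2.6491,2.1702)
  v2: (1-0.803)·(0.39,2.09) + 0.803·(-0.33,6.93) = (-0.1882,5.9765)
  v3: (1-0.803)·(-1.66,1.93) + 0.803·(-3.5,4.29) = (-3.1375,3.8251)
  v4: (1-0.803)·(-2.97,-1.83) + 0.803·(-6.45,-1.45) = (-5.7644,-1.5249)
  v5: (1-0.803)·(-1.18,-3.98) + 0.803·(-2.28,-1.54) = (-2.0633,-2.0207)
  v6: (1-0.803)·(2.02,-1.1) + 0.803·(3.24,-0.74) = (2.9997,-0.8109)
Shoelace sum Σ(x_i·y_{i+1} − x_{i+1}·y_i):
  i=1: 2.6491·5.9765 − -0.1882·2.1702 = +16.2406 (running +16.2406)
  i=2: -0.1882·3.8251 − -3.1375·5.9765 = +18.0317 (running +34.2724)
  i=3: -3.1375·-1.5249 − -5.7644·3.8251 = +26.8337 (running +61.1061)
  i=4: -5.7644·-2.0207 − -2.0633·-1.5249 = +8.5018 (running +69.6079)
  i=5: -2.0633·-0.8109 − 2.9997·-2.0207 = +7.7345 (running +77.3424)
  i=6: 2.9997·2.1702 − 2.6491·-0.8109 = +8.6582 (running +86.0006)
Area = |Σ|/2 = |86.0006|/2 = 43.0003

Area at t=0.803: 43.0003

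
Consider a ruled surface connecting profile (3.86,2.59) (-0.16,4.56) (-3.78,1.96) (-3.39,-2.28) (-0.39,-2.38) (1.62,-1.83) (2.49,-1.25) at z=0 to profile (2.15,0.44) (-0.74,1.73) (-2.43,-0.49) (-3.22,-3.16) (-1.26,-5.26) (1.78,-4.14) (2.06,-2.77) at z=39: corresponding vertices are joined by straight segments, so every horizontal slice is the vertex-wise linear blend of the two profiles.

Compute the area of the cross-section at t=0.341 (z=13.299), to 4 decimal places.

Cross-section at t=0.341: each vertex is (1-t)·p0[i] + t·p1[i].
  v1: (1-0.341)·(3.86,2.59) + 0.341·(2.15,0.44) = (3.2769,1.8568)
  v2: (1-0.341)·(-0.16,4.56) + 0.341·(-0.74,1.73) = (-0.3578,3.5950)
  v3: (1-0.341)·(-3.78,1.96) + 0.341·(-2.43,-0.49) = (-3.3196,1.1246)
  v4: (1-0.341)·(-3.39,-2.28) + 0.341·(-3.22,-3.16) = (-3.3320,-2.5801)
  v5: (1-0.341)·(-0.39,-2.38) + 0.341·(-1.26,-5.26) = (-0.6867,-3.3621)
  v6: (1-0.341)·(1.62,-1.83) + 0.341·(1.78,-4.14) = (1.6746,-2.6177)
  v7: (1-0.341)·(2.49,-1.25) + 0.341·(2.06,-2.77) = (2.3434,-1.7683)
Shoelace sum Σ(x_i·y_{i+1} − x_{i+1}·y_i):
  i=1: 3.2769·3.5950 − -0.3578·1.8568 = +12.4447 (running +12.4447)
  i=2: -0.3578·1.1246 − -3.3196·3.5950 = +11.5317 (running +23.9764)
  i=3: -3.3196·-2.5801 − -3.3320·1.1246 = +12.3120 (running +36.2884)
  i=4: -3.3320·-3.3621 − -0.6867·-2.5801 = +9.4309 (running +45.7193)
  i=5: -0.6867·-2.6177 − 1.6746·-3.3621 = +7.4275 (running +53.1468)
  i=6: 1.6746·-1.7683 − 2.3434·-2.6177 = +3.1731 (running +56.3199)
  i=7: 2.3434·1.8568 − 3.2769·-1.7683 = +10.1459 (running +66.4657)
Area = |Σ|/2 = |66.4657|/2 = 33.2329

Area at t=0.341: 33.2329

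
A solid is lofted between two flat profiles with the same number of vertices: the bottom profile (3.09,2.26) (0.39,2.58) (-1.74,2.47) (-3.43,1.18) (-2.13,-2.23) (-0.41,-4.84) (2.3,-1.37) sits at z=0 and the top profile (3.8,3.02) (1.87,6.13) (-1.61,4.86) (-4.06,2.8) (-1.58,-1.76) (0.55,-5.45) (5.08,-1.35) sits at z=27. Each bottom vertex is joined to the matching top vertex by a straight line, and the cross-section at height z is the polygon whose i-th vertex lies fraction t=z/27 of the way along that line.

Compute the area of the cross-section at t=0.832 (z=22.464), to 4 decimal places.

Area at t=0.832: 54.5319

Cross-section at t=0.832: each vertex is (1-t)·p0[i] + t·p1[i].
  v1: (1-0.832)·(3.09,2.26) + 0.832·(3.8,3.02) = (3.6807,2.8923)
  v2: (1-0.832)·(0.39,2.58) + 0.832·(1.87,6.13) = (1.6214,5.5336)
  v3: (1-0.832)·(-1.74,2.47) + 0.832·(-1.61,4.86) = (-1.6318,4.4585)
  v4: (1-0.832)·(-3.43,1.18) + 0.832·(-4.06,2.8) = (-3.9542,2.5278)
  v5: (1-0.832)·(-2.13,-2.23) + 0.832·(-1.58,-1.76) = (-1.6724,-1.8390)
  v6: (1-0.832)·(-0.41,-4.84) + 0.832·(0.55,-5.45) = (0.3887,-5.3475)
  v7: (1-0.832)·(2.3,-1.37) + 0.832·(5.08,-1.35) = (4.6130,-1.3534)
Shoelace sum Σ(x_i·y_{i+1} − x_{i+1}·y_i):
  i=1: 3.6807·5.5336 − 1.6214·2.8923 = +15.6781 (running +15.6781)
  i=2: 1.6214·4.4585 − -1.6318·5.5336 = +16.2588 (running +31.9369)
  i=3: -1.6318·2.5278 − -3.9542·4.4585 = +13.5045 (running +45.4414)
  i=4: -3.9542·-1.8390 − -1.6724·2.5278 = +11.4991 (running +56.9405)
  i=5: -1.6724·-5.3475 − 0.3887·-1.8390 = +9.6580 (running +66.5985)
  i=6: 0.3887·-1.3534 − 4.6130·-5.3475 = +24.1418 (running +90.7404)
  i=7: 4.6130·2.8923 − 3.6807·-1.3534 = +18.3235 (running +109.0639)
Area = |Σ|/2 = |109.0639|/2 = 54.5319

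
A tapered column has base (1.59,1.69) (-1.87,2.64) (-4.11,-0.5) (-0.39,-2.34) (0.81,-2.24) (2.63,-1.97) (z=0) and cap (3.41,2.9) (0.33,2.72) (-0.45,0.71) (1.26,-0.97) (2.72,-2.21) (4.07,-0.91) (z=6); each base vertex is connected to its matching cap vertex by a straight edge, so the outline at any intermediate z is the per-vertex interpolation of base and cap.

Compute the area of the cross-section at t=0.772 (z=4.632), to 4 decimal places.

Area at t=0.772: 16.5517

Cross-section at t=0.772: each vertex is (1-t)·p0[i] + t·p1[i].
  v1: (1-0.772)·(1.59,1.69) + 0.772·(3.41,2.9) = (2.9950,2.6241)
  v2: (1-0.772)·(-1.87,2.64) + 0.772·(0.33,2.72) = (-0.1716,2.7018)
  v3: (1-0.772)·(-4.11,-0.5) + 0.772·(-0.45,0.71) = (-1.2845,0.4341)
  v4: (1-0.772)·(-0.39,-2.34) + 0.772·(1.26,-0.97) = (0.8838,-1.2824)
  v5: (1-0.772)·(0.81,-2.24) + 0.772·(2.72,-2.21) = (2.2845,-2.2168)
  v6: (1-0.772)·(2.63,-1.97) + 0.772·(4.07,-0.91) = (3.7417,-1.1517)
Shoelace sum Σ(x_i·y_{i+1} − x_{i+1}·y_i):
  i=1: 2.9950·2.7018 − -0.1716·2.6241 = +8.5422 (running +8.5422)
  i=2: -0.1716·0.4341 − -1.2845·2.7018 = +3.3959 (running +11.9380)
  i=3: -1.2845·-1.2824 − 0.8838·0.4341 = +1.2635 (running +13.2015)
  i=4: 0.8838·-2.2168 − 2.2845·-1.2824 = +0.9703 (running +14.1719)
  i=5: 2.2845·-1.1517 − 3.7417·-2.2168 = +5.6637 (running +19.8355)
  i=6: 3.7417·2.6241 − 2.9950·-1.1517 = +13.2679 (running +33.1035)
Area = |Σ|/2 = |33.1035|/2 = 16.5517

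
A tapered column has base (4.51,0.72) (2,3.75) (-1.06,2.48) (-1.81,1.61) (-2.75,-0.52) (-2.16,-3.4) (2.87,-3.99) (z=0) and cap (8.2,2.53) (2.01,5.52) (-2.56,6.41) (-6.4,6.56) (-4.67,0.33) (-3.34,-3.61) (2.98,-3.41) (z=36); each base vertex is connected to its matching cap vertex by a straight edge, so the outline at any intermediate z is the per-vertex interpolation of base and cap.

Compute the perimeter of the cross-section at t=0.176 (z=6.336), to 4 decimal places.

Cross-section at t=0.176: each vertex is (1-t)·p0[i] + t·p1[i].
  v1: (1-0.176)·(4.51,0.72) + 0.176·(8.2,2.53) = (5.1594,1.0386)
  v2: (1-0.176)·(2,3.75) + 0.176·(2.01,5.52) = (2.0018,4.0615)
  v3: (1-0.176)·(-1.06,2.48) + 0.176·(-2.56,6.41) = (-1.3240,3.1717)
  v4: (1-0.176)·(-1.81,1.61) + 0.176·(-6.4,6.56) = (-2.6178,2.4812)
  v5: (1-0.176)·(-2.75,-0.52) + 0.176·(-4.67,0.33) = (-3.0879,-0.3704)
  v6: (1-0.176)·(-2.16,-3.4) + 0.176·(-3.34,-3.61) = (-2.3677,-3.4370)
  v7: (1-0.176)·(2.87,-3.99) + 0.176·(2.98,-3.41) = (2.8894,-3.8879)
Perimeter = Σ |v_{i+1} − v_i|:
  edge 1→2: √(-3.1577² + 3.0230²) = 4.3714 (running 4.3714)
  edge 2→3: √(-3.3258² + -0.8898²) = 3.4427 (running 7.8142)
  edge 3→4: √(-1.2938² + -0.6905²) = 1.4666 (running 9.2807)
  edge 4→5: √(-0.4701² + -2.8516²) = 2.8901 (running 12.1708)
  edge 5→6: √(0.7202² + -3.0666²) = 3.1500 (running 15.3208)
  edge 6→7: √(5.2570² + -0.4510²) = 5.2763 (running 20.5971)
  edge 7→1: √(2.2701² + 4.9265²) = 5.4243 (running 26.0215)
Perimeter = 26.0215

Perimeter at t=0.176: 26.0215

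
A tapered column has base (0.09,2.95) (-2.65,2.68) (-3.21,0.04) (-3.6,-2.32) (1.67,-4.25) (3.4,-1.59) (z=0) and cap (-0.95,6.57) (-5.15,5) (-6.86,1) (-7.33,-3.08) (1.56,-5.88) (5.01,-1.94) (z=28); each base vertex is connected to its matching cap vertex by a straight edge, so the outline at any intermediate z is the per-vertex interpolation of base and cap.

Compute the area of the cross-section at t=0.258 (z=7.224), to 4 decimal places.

Area at t=0.258: 45.8274

Cross-section at t=0.258: each vertex is (1-t)·p0[i] + t·p1[i].
  v1: (1-0.258)·(0.09,2.95) + 0.258·(-0.95,6.57) = (-0.1783,3.8840)
  v2: (1-0.258)·(-2.65,2.68) + 0.258·(-5.15,5) = (-3.2950,3.2786)
  v3: (1-0.258)·(-3.21,0.04) + 0.258·(-6.86,1) = (-4.1517,0.2877)
  v4: (1-0.258)·(-3.6,-2.32) + 0.258·(-7.33,-3.08) = (-4.5623,-2.5161)
  v5: (1-0.258)·(1.67,-4.25) + 0.258·(1.56,-5.88) = (1.6416,-4.6705)
  v6: (1-0.258)·(3.4,-1.59) + 0.258·(5.01,-1.94) = (3.8154,-1.6803)
Shoelace sum Σ(x_i·y_{i+1} − x_{i+1}·y_i):
  i=1: -0.1783·3.2786 − -3.2950·3.8840 = +12.2130 (running +12.2130)
  i=2: -3.2950·0.2877 − -4.1517·3.2786 = +12.6637 (running +24.8767)
  i=3: -4.1517·-2.5161 − -4.5623·0.2877 = +11.7585 (running +36.6352)
  i=4: -4.5623·-4.6705 − 1.6416·-2.5161 = +25.4390 (running +62.0742)
  i=5: 1.6416·-1.6803 − 3.8154·-4.6705 = +15.0615 (running +77.1357)
  i=6: 3.8154·3.8840 − -0.1783·-1.6803 = +14.5192 (running +91.6549)
Area = |Σ|/2 = |91.6549|/2 = 45.8274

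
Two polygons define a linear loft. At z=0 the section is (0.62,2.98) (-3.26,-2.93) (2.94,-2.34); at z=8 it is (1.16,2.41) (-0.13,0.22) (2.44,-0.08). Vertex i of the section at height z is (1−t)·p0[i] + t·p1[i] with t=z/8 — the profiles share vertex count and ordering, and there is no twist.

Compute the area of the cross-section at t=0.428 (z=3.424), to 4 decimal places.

Cross-section at t=0.428: each vertex is (1-t)·p0[i] + t·p1[i].
  v1: (1-0.428)·(0.62,2.98) + 0.428·(1.16,2.41) = (0.8511,2.7360)
  v2: (1-0.428)·(-3.26,-2.93) + 0.428·(-0.13,0.22) = (-1.9204,-1.5818)
  v3: (1-0.428)·(2.94,-2.34) + 0.428·(2.44,-0.08) = (2.7260,-1.3727)
Shoelace sum Σ(x_i·y_{i+1} − x_{i+1}·y_i):
  i=1: 0.8511·-1.5818 − -1.9204·2.7360 = +3.9079 (running +3.9079)
  i=2: -1.9204·-1.3727 − 2.7260·-1.5818 = +6.9481 (running +10.8560)
  i=3: 2.7260·2.7360 − 0.8511·-1.3727 = +8.6268 (running +19.4828)
Area = |Σ|/2 = |19.4828|/2 = 9.7414

Area at t=0.428: 9.7414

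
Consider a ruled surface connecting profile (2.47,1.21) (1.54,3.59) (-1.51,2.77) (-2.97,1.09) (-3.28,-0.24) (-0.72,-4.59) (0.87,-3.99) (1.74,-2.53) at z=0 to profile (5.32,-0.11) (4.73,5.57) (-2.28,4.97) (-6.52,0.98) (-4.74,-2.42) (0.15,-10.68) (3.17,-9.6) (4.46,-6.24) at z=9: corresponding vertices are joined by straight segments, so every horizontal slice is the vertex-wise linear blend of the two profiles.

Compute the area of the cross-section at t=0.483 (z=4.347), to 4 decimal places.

Area at t=0.483: 69.5520

Cross-section at t=0.483: each vertex is (1-t)·p0[i] + t·p1[i].
  v1: (1-0.483)·(2.47,1.21) + 0.483·(5.32,-0.11) = (3.8466,0.5724)
  v2: (1-0.483)·(1.54,3.59) + 0.483·(4.73,5.57) = (3.0808,4.5463)
  v3: (1-0.483)·(-1.51,2.77) + 0.483·(-2.28,4.97) = (-1.8819,3.8326)
  v4: (1-0.483)·(-2.97,1.09) + 0.483·(-6.52,0.98) = (-4.6846,1.0369)
  v5: (1-0.483)·(-3.28,-0.24) + 0.483·(-4.74,-2.42) = (-3.9852,-1.2929)
  v6: (1-0.483)·(-0.72,-4.59) + 0.483·(0.15,-10.68) = (-0.2998,-7.5315)
  v7: (1-0.483)·(0.87,-3.99) + 0.483·(3.17,-9.6) = (1.9809,-6.6996)
  v8: (1-0.483)·(1.74,-2.53) + 0.483·(4.46,-6.24) = (3.0538,-4.3219)
Shoelace sum Σ(x_i·y_{i+1} − x_{i+1}·y_i):
  i=1: 3.8466·4.5463 − 3.0808·0.5724 = +15.7242 (running +15.7242)
  i=2: 3.0808·3.8326 − -1.8819·4.5463 = +20.3632 (running +36.0873)
  i=3: -1.8819·1.0369 − -4.6846·3.8326 = +16.0031 (running +52.0904)
  i=4: -4.6846·-1.2929 − -3.9852·1.0369 = +10.1891 (running +62.2795)
  i=5: -3.9852·-7.5315 − -0.2998·-1.2929 = +29.6267 (running +91.9062)
  i=6: -0.2998·-6.6996 − 1.9809·-7.5315 = +16.9276 (running +108.8337)
  i=7: 1.9809·-4.3219 − 3.0538·-6.6996 = +11.8978 (running +120.7315)
  i=8: 3.0538·0.5724 − 3.8466·-4.3219 = +18.3726 (running +139.1041)
Area = |Σ|/2 = |139.1041|/2 = 69.5520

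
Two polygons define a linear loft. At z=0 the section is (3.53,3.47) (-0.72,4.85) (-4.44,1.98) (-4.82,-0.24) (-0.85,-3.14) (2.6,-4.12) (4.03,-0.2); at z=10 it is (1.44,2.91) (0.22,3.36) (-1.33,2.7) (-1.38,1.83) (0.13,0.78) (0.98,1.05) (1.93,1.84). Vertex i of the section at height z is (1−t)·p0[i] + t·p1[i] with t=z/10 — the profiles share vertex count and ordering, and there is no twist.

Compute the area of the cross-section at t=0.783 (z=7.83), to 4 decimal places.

Cross-section at t=0.783: each vertex is (1-t)·p0[i] + t·p1[i].
  v1: (1-0.783)·(3.53,3.47) + 0.783·(1.44,2.91) = (1.8935,3.0315)
  v2: (1-0.783)·(-0.72,4.85) + 0.783·(0.22,3.36) = (0.0160,3.6833)
  v3: (1-0.783)·(-4.44,1.98) + 0.783·(-1.33,2.7) = (-2.0049,2.5438)
  v4: (1-0.783)·(-4.82,-0.24) + 0.783·(-1.38,1.83) = (-2.1265,1.3808)
  v5: (1-0.783)·(-0.85,-3.14) + 0.783·(0.13,0.78) = (-0.0827,-0.0706)
  v6: (1-0.783)·(2.6,-4.12) + 0.783·(0.98,1.05) = (1.3315,-0.0719)
  v7: (1-0.783)·(4.03,-0.2) + 0.783·(1.93,1.84) = (2.3857,1.3973)
Shoelace sum Σ(x_i·y_{i+1} − x_{i+1}·y_i):
  i=1: 1.8935·3.6833 − 0.0160·3.0315 = +6.9259 (running +6.9259)
  i=2: 0.0160·2.5438 − -2.0049·3.6833 = +7.4253 (running +14.3513)
  i=3: -2.0049·1.3808 − -2.1265·2.5438 = +2.6409 (running +16.9922)
  i=4: -2.1265·-0.0706 − -0.0827·1.3808 = +0.2644 (running +17.2565)
  i=5: -0.0827·-0.0719 − 1.3315·-0.0706 = +0.1000 (running +17.3565)
  i=6: 1.3315·1.3973 − 2.3857·-0.0719 = +2.0321 (running +19.3886)
  i=7: 2.3857·3.0315 − 1.8935·1.3973 = +4.5864 (running +23.9751)
Area = |Σ|/2 = |23.9751|/2 = 11.9875

Area at t=0.783: 11.9875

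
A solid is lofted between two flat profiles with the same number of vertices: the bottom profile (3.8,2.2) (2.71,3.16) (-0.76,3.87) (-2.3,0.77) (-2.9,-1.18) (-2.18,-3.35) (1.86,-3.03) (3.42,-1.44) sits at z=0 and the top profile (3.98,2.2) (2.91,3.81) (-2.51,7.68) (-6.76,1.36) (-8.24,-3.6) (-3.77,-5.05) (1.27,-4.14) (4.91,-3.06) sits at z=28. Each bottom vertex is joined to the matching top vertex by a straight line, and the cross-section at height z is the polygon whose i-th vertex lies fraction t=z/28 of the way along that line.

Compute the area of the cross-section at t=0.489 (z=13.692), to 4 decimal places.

Area at t=0.489: 65.8883

Cross-section at t=0.489: each vertex is (1-t)·p0[i] + t·p1[i].
  v1: (1-0.489)·(3.8,2.2) + 0.489·(3.98,2.2) = (3.8880,2.2000)
  v2: (1-0.489)·(2.71,3.16) + 0.489·(2.91,3.81) = (2.8078,3.4779)
  v3: (1-0.489)·(-0.76,3.87) + 0.489·(-2.51,7.68) = (-1.6158,5.7331)
  v4: (1-0.489)·(-2.3,0.77) + 0.489·(-6.76,1.36) = (-4.4809,1.0585)
  v5: (1-0.489)·(-2.9,-1.18) + 0.489·(-8.24,-3.6) = (-5.5113,-2.3634)
  v6: (1-0.489)·(-2.18,-3.35) + 0.489·(-3.77,-5.05) = (-2.9575,-4.1813)
  v7: (1-0.489)·(1.86,-3.03) + 0.489·(1.27,-4.14) = (1.5715,-3.5728)
  v8: (1-0.489)·(3.42,-1.44) + 0.489·(4.91,-3.06) = (4.1486,-2.2322)
Shoelace sum Σ(x_i·y_{i+1} − x_{i+1}·y_i):
  i=1: 3.8880·3.4779 − 2.8078·2.2000 = +7.3448 (running +7.3448)
  i=2: 2.8078·5.7331 − -1.6158·3.4779 = +21.7167 (running +29.0615)
  i=3: -1.6158·1.0585 − -4.4809·5.7331 = +23.9793 (running +53.0408)
  i=4: -4.4809·-2.3634 − -5.5113·1.0585 = +16.4239 (running +69.4647)
  i=5: -5.5113·-4.1813 − -2.9575·-2.3634 = +16.0545 (running +85.5192)
  i=6: -2.9575·-3.5728 − 1.5715·-4.1813 = +17.1374 (running +102.6567)
  i=7: 1.5715·-2.2322 − 4.1486·-3.5728 = +11.3143 (running +113.9709)
  i=8: 4.1486·2.2000 − 3.8880·-2.2322 = +17.8057 (running +131.7766)
Area = |Σ|/2 = |131.7766|/2 = 65.8883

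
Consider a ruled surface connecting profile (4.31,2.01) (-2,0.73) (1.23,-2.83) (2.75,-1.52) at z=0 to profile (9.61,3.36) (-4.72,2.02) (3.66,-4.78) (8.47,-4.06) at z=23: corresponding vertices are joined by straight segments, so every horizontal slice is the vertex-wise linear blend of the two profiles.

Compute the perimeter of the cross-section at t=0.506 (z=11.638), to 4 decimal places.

Perimeter at t=0.506: 27.2693

Cross-section at t=0.506: each vertex is (1-t)·p0[i] + t·p1[i].
  v1: (1-0.506)·(4.31,2.01) + 0.506·(9.61,3.36) = (6.9918,2.6931)
  v2: (1-0.506)·(-2,0.73) + 0.506·(-4.72,2.02) = (-3.3763,1.3827)
  v3: (1-0.506)·(1.23,-2.83) + 0.506·(3.66,-4.78) = (2.4596,-3.8167)
  v4: (1-0.506)·(2.75,-1.52) + 0.506·(8.47,-4.06) = (5.6443,-2.8052)
Perimeter = Σ |v_{i+1} − v_i|:
  edge 1→2: √(-10.3681² + -1.3104²) = 10.4506 (running 10.4506)
  edge 2→3: √(5.8359² + -5.1994²) = 7.8161 (running 18.2667)
  edge 3→4: √(3.1847² + 1.0115²) = 3.3415 (running 21.6082)
  edge 4→1: √(1.3475² + 5.4983²) = 5.6610 (running 27.2693)
Perimeter = 27.2693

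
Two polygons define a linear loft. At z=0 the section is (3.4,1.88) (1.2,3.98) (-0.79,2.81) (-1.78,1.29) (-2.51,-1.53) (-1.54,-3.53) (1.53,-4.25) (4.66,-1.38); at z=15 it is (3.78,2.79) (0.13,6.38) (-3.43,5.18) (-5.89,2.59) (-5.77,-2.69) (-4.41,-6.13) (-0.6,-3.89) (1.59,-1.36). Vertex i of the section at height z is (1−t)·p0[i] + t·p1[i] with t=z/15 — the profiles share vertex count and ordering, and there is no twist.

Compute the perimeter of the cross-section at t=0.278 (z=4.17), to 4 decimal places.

Cross-section at t=0.278: each vertex is (1-t)·p0[i] + t·p1[i].
  v1: (1-0.278)·(3.4,1.88) + 0.278·(3.78,2.79) = (3.5056,2.1330)
  v2: (1-0.278)·(1.2,3.98) + 0.278·(0.13,6.38) = (0.9025,4.6472)
  v3: (1-0.278)·(-0.79,2.81) + 0.278·(-3.43,5.18) = (-1.5239,3.4689)
  v4: (1-0.278)·(-1.78,1.29) + 0.278·(-5.89,2.59) = (-2.9226,1.6514)
  v5: (1-0.278)·(-2.51,-1.53) + 0.278·(-5.77,-2.69) = (-3.4163,-1.8525)
  v6: (1-0.278)·(-1.54,-3.53) + 0.278·(-4.41,-6.13) = (-2.3379,-4.2528)
  v7: (1-0.278)·(1.53,-4.25) + 0.278·(-0.6,-3.89) = (0.9379,-4.1499)
  v8: (1-0.278)·(4.66,-1.38) + 0.278·(1.59,-1.36) = (3.8065,-1.3744)
Perimeter = Σ |v_{i+1} − v_i|:
  edge 1→2: √(-2.6031² + 2.5142²) = 3.6190 (running 3.6190)
  edge 2→3: √(-2.4265² + -1.1783²) = 2.6974 (running 6.3165)
  edge 3→4: √(-1.3987² + -1.8175²) = 2.2933 (running 8.6098)
  edge 4→5: √(-0.4937² + -3.5039²) = 3.5385 (running 12.1483)
  edge 5→6: √(1.0784² + -2.4003²) = 2.6314 (running 14.7798)
  edge 6→7: √(3.2757² + 0.1029²) = 3.2773 (running 18.0571)
  edge 7→8: √(2.8687² + 2.7755²) = 3.9916 (running 22.0487)
  edge 8→1: √(-0.3009² + 3.5074²) = 3.5203 (running 25.5690)
Perimeter = 25.5690

Perimeter at t=0.278: 25.5690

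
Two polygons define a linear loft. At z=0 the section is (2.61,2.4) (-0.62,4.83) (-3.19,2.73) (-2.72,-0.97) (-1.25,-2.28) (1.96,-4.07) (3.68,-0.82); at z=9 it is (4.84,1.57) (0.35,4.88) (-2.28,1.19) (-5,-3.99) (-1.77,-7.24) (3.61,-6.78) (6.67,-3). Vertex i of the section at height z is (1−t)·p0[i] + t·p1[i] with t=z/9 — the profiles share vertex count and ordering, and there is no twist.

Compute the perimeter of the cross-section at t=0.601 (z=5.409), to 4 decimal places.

Perimeter at t=0.601: 30.5496

Cross-section at t=0.601: each vertex is (1-t)·p0[i] + t·p1[i].
  v1: (1-0.601)·(2.61,2.4) + 0.601·(4.84,1.57) = (3.9502,1.9012)
  v2: (1-0.601)·(-0.62,4.83) + 0.601·(0.35,4.88) = (-0.0370,4.8601)
  v3: (1-0.601)·(-3.19,2.73) + 0.601·(-2.28,1.19) = (-2.6431,1.8045)
  v4: (1-0.601)·(-2.72,-0.97) + 0.601·(-5,-3.99) = (-4.0903,-2.7850)
  v5: (1-0.601)·(-1.25,-2.28) + 0.601·(-1.77,-7.24) = (-1.5625,-5.2610)
  v6: (1-0.601)·(1.96,-4.07) + 0.601·(3.61,-6.78) = (2.9516,-5.6987)
  v7: (1-0.601)·(3.68,-0.82) + 0.601·(6.67,-3) = (5.4770,-2.1302)
Perimeter = Σ |v_{i+1} − v_i|:
  edge 1→2: √(-3.9873² + 2.9589²) = 4.9652 (running 4.9652)
  edge 2→3: √(-2.6061² + -3.0556²) = 4.0160 (running 8.9812)
  edge 3→4: √(-1.4472² + -4.5895²) = 4.8122 (running 13.7934)
  edge 4→5: √(2.5278² + -2.4759²) = 3.5383 (running 17.3318)
  edge 5→6: √(4.5142² + -0.4378²) = 4.5353 (running 21.8671)
  edge 6→7: √(2.5253² + 3.5685²) = 4.3717 (running 26.2388)
  edge 7→1: √(-1.5268² + 4.0313²) = 4.3108 (running 30.5496)
Perimeter = 30.5496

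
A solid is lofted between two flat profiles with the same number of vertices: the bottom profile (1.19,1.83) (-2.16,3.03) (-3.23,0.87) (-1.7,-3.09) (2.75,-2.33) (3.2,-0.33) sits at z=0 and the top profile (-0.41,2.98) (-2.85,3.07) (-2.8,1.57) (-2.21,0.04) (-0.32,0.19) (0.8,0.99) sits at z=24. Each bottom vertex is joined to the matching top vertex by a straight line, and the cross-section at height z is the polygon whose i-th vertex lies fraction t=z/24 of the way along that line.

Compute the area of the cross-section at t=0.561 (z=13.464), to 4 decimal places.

Area at t=0.561: 14.6890

Cross-section at t=0.561: each vertex is (1-t)·p0[i] + t·p1[i].
  v1: (1-0.561)·(1.19,1.83) + 0.561·(-0.41,2.98) = (0.2924,2.4752)
  v2: (1-0.561)·(-2.16,3.03) + 0.561·(-2.85,3.07) = (-2.5471,3.0524)
  v3: (1-0.561)·(-3.23,0.87) + 0.561·(-2.8,1.57) = (-2.9888,1.2627)
  v4: (1-0.561)·(-1.7,-3.09) + 0.561·(-2.21,0.04) = (-1.9861,-1.3341)
  v5: (1-0.561)·(2.75,-2.33) + 0.561·(-0.32,0.19) = (1.0277,-0.9163)
  v6: (1-0.561)·(3.2,-0.33) + 0.561·(0.8,0.99) = (1.8536,0.4105)
Shoelace sum Σ(x_i·y_{i+1} − x_{i+1}·y_i):
  i=1: 0.2924·3.0524 − -2.5471·2.4752 = +7.1970 (running +7.1970)
  i=2: -2.5471·1.2627 − -2.9888·3.0524 = +5.9068 (running +13.1038)
  i=3: -2.9888·-1.3341 − -1.9861·1.2627 = +6.4951 (running +19.5989)
  i=4: -1.9861·-0.9163 − 1.0277·-1.3341 = +3.1909 (running +22.7898)
  i=5: 1.0277·0.4105 − 1.8536·-0.9163 = +2.1203 (running +24.9101)
  i=6: 1.8536·2.4752 − 0.2924·0.4105 = +4.4679 (running +29.3780)
Area = |Σ|/2 = |29.3780|/2 = 14.6890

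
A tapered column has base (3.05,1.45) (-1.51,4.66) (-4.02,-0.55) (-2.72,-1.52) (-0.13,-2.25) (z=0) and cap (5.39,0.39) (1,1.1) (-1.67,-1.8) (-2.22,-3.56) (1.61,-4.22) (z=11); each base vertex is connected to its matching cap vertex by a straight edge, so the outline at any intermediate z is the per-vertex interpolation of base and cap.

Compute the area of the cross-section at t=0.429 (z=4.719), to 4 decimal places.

Area at t=0.429: 24.9606

Cross-section at t=0.429: each vertex is (1-t)·p0[i] + t·p1[i].
  v1: (1-0.429)·(3.05,1.45) + 0.429·(5.39,0.39) = (4.0539,0.9953)
  v2: (1-0.429)·(-1.51,4.66) + 0.429·(1,1.1) = (-0.4332,3.1328)
  v3: (1-0.429)·(-4.02,-0.55) + 0.429·(-1.67,-1.8) = (-3.0118,-1.0862)
  v4: (1-0.429)·(-2.72,-1.52) + 0.429·(-2.22,-3.56) = (-2.5055,-2.3952)
  v5: (1-0.429)·(-0.13,-2.25) + 0.429·(1.61,-4.22) = (0.6165,-3.0951)
Shoelace sum Σ(x_i·y_{i+1} − x_{i+1}·y_i):
  i=1: 4.0539·3.1328 − -0.4332·0.9953 = +13.1309 (running +13.1309)
  i=2: -0.4332·-1.0862 − -3.0118·3.1328 = +9.9060 (running +23.0369)
  i=3: -3.0118·-2.3952 − -2.5055·-1.0862 = +4.4923 (running +27.5292)
  i=4: -2.5055·-3.0951 − 0.6165·-2.3952 = +9.2314 (running +36.7605)
  i=5: 0.6165·0.9953 − 4.0539·-3.0951 = +13.1608 (running +49.9213)
Area = |Σ|/2 = |49.9213|/2 = 24.9606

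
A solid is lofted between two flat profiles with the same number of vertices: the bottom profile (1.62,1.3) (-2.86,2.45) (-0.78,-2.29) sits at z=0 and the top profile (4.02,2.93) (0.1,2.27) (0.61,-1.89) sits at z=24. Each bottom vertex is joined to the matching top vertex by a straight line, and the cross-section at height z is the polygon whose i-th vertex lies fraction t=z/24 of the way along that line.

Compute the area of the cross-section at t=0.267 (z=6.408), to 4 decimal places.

Area at t=0.267: 9.3743

Cross-section at t=0.267: each vertex is (1-t)·p0[i] + t·p1[i].
  v1: (1-0.267)·(1.62,1.3) + 0.267·(4.02,2.93) = (2.2608,1.7352)
  v2: (1-0.267)·(-2.86,2.45) + 0.267·(0.1,2.27) = (-2.0697,2.4019)
  v3: (1-0.267)·(-0.78,-2.29) + 0.267·(0.61,-1.89) = (-0.4089,-2.1832)
Shoelace sum Σ(x_i·y_{i+1} − x_{i+1}·y_i):
  i=1: 2.2608·2.4019 − -2.0697·1.7352 = +9.0216 (running +9.0216)
  i=2: -2.0697·-2.1832 − -0.4089·2.4019 = +5.5006 (running +14.5222)
  i=3: -0.4089·1.7352 − 2.2608·-2.1832 = +4.2263 (running +18.7485)
Area = |Σ|/2 = |18.7485|/2 = 9.3743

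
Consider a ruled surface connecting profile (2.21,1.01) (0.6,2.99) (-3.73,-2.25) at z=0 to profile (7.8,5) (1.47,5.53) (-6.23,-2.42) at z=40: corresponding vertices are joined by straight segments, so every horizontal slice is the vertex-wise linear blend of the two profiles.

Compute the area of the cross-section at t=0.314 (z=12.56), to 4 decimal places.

Cross-section at t=0.314: each vertex is (1-t)·p0[i] + t·p1[i].
  v1: (1-0.314)·(2.21,1.01) + 0.314·(7.8,5) = (3.9653,2.2629)
  v2: (1-0.314)·(0.6,2.99) + 0.314·(1.47,5.53) = (0.8732,3.7876)
  v3: (1-0.314)·(-3.73,-2.25) + 0.314·(-6.23,-2.42) = (-4.5150,-2.3034)
Shoelace sum Σ(x_i·y_{i+1} − x_{i+1}·y_i):
  i=1: 3.9653·3.7876 − 0.8732·2.2629 = +13.0428 (running +13.0428)
  i=2: 0.8732·-2.3034 − -4.5150·3.7876 = +15.0896 (running +28.1323)
  i=3: -4.5150·2.2629 − 3.9653·-2.3034 = -1.0833 (running +27.0490)
Area = |Σ|/2 = |27.0490|/2 = 13.5245

Area at t=0.314: 13.5245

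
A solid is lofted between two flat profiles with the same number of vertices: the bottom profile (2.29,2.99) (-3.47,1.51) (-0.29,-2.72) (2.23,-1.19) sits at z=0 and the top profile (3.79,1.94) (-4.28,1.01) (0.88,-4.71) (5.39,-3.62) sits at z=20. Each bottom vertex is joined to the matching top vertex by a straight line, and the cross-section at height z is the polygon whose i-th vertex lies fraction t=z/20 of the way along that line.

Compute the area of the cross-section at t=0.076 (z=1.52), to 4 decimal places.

Cross-section at t=0.076: each vertex is (1-t)·p0[i] + t·p1[i].
  v1: (1-0.076)·(2.29,2.99) + 0.076·(3.79,1.94) = (2.4040,2.9102)
  v2: (1-0.076)·(-3.47,1.51) + 0.076·(-4.28,1.01) = (-3.5316,1.4720)
  v3: (1-0.076)·(-0.29,-2.72) + 0.076·(0.88,-4.71) = (-0.2011,-2.8712)
  v4: (1-0.076)·(2.23,-1.19) + 0.076·(5.39,-3.62) = (2.4702,-1.3747)
Shoelace sum Σ(x_i·y_{i+1} − x_{i+1}·y_i):
  i=1: 2.4040·1.4720 − -3.5316·2.9102 = +13.8162 (running +13.8162)
  i=2: -3.5316·-2.8712 − -0.2011·1.4720 = +10.4359 (running +24.2522)
  i=3: -0.2011·-1.3747 − 2.4702·-2.8712 = +7.3688 (running +31.6210)
  i=4: 2.4702·2.9102 − 2.4040·-1.3747 = +10.4934 (running +42.1144)
Area = |Σ|/2 = |42.1144|/2 = 21.0572

Area at t=0.076: 21.0572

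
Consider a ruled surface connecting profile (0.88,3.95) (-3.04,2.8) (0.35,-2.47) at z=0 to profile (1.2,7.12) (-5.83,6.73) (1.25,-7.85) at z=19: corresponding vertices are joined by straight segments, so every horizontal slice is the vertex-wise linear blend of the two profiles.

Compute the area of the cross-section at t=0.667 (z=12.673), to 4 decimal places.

Area at t=0.667: 36.2884

Cross-section at t=0.667: each vertex is (1-t)·p0[i] + t·p1[i].
  v1: (1-0.667)·(0.88,3.95) + 0.667·(1.2,7.12) = (1.0934,6.0644)
  v2: (1-0.667)·(-3.04,2.8) + 0.667·(-5.83,6.73) = (-4.9009,5.4213)
  v3: (1-0.667)·(0.35,-2.47) + 0.667·(1.25,-7.85) = (0.9503,-6.0585)
Shoelace sum Σ(x_i·y_{i+1} − x_{i+1}·y_i):
  i=1: 1.0934·5.4213 − -4.9009·6.0644 = +35.6490 (running +35.6490)
  i=2: -4.9009·-6.0585 − 0.9503·5.4213 = +24.5402 (running +60.1892)
  i=3: 0.9503·6.0644 − 1.0934·-6.0585 = +12.3876 (running +72.5768)
Area = |Σ|/2 = |72.5768|/2 = 36.2884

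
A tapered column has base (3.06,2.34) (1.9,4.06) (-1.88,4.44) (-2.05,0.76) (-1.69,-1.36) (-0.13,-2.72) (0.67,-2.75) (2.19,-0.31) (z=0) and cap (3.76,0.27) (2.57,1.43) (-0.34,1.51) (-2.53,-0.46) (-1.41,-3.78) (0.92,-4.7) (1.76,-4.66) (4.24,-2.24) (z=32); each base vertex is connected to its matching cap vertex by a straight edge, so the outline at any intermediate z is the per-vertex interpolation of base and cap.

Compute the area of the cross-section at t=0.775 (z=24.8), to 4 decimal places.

Cross-section at t=0.775: each vertex is (1-t)·p0[i] + t·p1[i].
  v1: (1-0.775)·(3.06,2.34) + 0.775·(3.76,0.27) = (3.6025,0.7358)
  v2: (1-0.775)·(1.9,4.06) + 0.775·(2.57,1.43) = (2.4192,2.0217)
  v3: (1-0.775)·(-1.88,4.44) + 0.775·(-0.34,1.51) = (-0.6865,2.1692)
  v4: (1-0.775)·(-2.05,0.76) + 0.775·(-2.53,-0.46) = (-2.4220,-0.1855)
  v5: (1-0.775)·(-1.69,-1.36) + 0.775·(-1.41,-3.78) = (-1.4730,-3.2355)
  v6: (1-0.775)·(-0.13,-2.72) + 0.775·(0.92,-4.7) = (0.6838,-4.2545)
  v7: (1-0.775)·(0.67,-2.75) + 0.775·(1.76,-4.66) = (1.5148,-4.2302)
  v8: (1-0.775)·(2.19,-0.31) + 0.775·(4.24,-2.24) = (3.7788,-1.8058)
Shoelace sum Σ(x_i·y_{i+1} − x_{i+1}·y_i):
  i=1: 3.6025·2.0217 − 2.4192·0.7358 = +5.5034 (running +5.5034)
  i=2: 2.4192·2.1692 − -0.6865·2.0217 = +6.6359 (running +12.1393)
  i=3: -0.6865·-0.1855 − -2.4220·2.1692 = +5.3813 (running +17.5205)
  i=4: -2.4220·-3.2355 − -1.4730·-0.1855 = +7.5631 (running +25.0837)
  i=5: -1.4730·-4.2545 − 0.6838·-3.2355 = +8.4792 (running +33.5628)
  i=6: 0.6838·-4.2302 − 1.5148·-4.2545 = +3.5521 (running +37.1149)
  i=7: 1.5148·-1.8058 − 3.7788·-4.2302 = +13.2498 (running +50.3647)
  i=8: 3.7788·0.7358 − 3.6025·-1.8058 = +9.2854 (running +59.6501)
Area = |Σ|/2 = |59.6501|/2 = 29.8251

Area at t=0.775: 29.8251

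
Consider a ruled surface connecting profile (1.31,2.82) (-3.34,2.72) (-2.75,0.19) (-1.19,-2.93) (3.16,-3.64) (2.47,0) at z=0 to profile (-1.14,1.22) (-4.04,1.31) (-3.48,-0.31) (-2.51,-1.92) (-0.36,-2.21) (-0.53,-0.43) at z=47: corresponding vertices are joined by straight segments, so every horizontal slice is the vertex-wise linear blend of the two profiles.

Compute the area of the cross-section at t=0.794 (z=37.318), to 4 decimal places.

Area at t=0.794: 12.0878

Cross-section at t=0.794: each vertex is (1-t)·p0[i] + t·p1[i].
  v1: (1-0.794)·(1.31,2.82) + 0.794·(-1.14,1.22) = (-0.6353,1.5496)
  v2: (1-0.794)·(-3.34,2.72) + 0.794·(-4.04,1.31) = (-3.8958,1.6005)
  v3: (1-0.794)·(-2.75,0.19) + 0.794·(-3.48,-0.31) = (-3.3296,-0.2070)
  v4: (1-0.794)·(-1.19,-2.93) + 0.794·(-2.51,-1.92) = (-2.2381,-2.1281)
  v5: (1-0.794)·(3.16,-3.64) + 0.794·(-0.36,-2.21) = (0.3651,-2.5046)
  v6: (1-0.794)·(2.47,0) + 0.794·(-0.53,-0.43) = (0.0880,-0.3414)
Shoelace sum Σ(x_i·y_{i+1} − x_{i+1}·y_i):
  i=1: -0.6353·1.6005 − -3.8958·1.5496 = +5.0202 (running +5.0202)
  i=2: -3.8958·-0.2070 − -3.3296·1.6005 = +6.1354 (running +11.1555)
  i=3: -3.3296·-2.1281 − -2.2381·-0.2070 = +6.6223 (running +17.7779)
  i=4: -2.2381·-2.5046 − 0.3651·-2.1281 = +6.3824 (running +24.1603)
  i=5: 0.3651·-0.3414 − 0.0880·-2.5046 = +0.0957 (running +24.2561)
  i=6: 0.0880·1.5496 − -0.6353·-0.3414 = -0.0805 (running +24.1755)
Area = |Σ|/2 = |24.1755|/2 = 12.0878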